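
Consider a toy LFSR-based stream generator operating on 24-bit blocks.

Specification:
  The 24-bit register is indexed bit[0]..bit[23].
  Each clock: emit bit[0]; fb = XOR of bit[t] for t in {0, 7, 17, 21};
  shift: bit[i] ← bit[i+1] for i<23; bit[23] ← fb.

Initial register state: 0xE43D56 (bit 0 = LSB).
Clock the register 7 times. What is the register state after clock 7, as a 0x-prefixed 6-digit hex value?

reg_0 = 0xE43D56
clock 1: out=0, reg = 0xF21EAB
clock 2: out=1, reg = 0x790F55
clock 3: out=1, reg = 0x3C87AA
clock 4: out=0, reg = 0x1E43D5
clock 5: out=1, reg = 0x8F21EA
clock 6: out=0, reg = 0x4790F5
clock 7: out=1, reg = 0xA3C87A

0xA3C87A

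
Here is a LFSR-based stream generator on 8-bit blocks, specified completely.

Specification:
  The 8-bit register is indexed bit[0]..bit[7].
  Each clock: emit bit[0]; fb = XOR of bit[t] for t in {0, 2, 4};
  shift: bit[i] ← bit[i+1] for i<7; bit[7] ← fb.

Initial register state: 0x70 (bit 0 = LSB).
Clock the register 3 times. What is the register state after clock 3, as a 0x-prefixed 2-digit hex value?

reg_0 = 0x70
clock 1: out=0, reg = 0xB8
clock 2: out=0, reg = 0xDC
clock 3: out=0, reg = 0x6E

0x6E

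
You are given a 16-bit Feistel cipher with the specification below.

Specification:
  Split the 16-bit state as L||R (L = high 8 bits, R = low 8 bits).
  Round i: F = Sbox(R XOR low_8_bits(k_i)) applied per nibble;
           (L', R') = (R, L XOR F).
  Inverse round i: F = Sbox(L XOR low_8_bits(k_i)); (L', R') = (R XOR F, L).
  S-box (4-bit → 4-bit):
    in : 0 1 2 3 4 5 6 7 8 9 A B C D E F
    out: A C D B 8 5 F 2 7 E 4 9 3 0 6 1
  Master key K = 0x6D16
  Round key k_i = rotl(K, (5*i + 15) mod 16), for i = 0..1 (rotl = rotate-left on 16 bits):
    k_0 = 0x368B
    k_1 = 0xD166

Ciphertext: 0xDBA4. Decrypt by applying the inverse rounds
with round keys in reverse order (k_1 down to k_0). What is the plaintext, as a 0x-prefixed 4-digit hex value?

s_0 = ciphertext = 0xDBA4
s_1 = InvRound(s_0, k_1) = 0x34DB
s_2 = InvRound(s_1, k_0) = 0x4A34

0x4A34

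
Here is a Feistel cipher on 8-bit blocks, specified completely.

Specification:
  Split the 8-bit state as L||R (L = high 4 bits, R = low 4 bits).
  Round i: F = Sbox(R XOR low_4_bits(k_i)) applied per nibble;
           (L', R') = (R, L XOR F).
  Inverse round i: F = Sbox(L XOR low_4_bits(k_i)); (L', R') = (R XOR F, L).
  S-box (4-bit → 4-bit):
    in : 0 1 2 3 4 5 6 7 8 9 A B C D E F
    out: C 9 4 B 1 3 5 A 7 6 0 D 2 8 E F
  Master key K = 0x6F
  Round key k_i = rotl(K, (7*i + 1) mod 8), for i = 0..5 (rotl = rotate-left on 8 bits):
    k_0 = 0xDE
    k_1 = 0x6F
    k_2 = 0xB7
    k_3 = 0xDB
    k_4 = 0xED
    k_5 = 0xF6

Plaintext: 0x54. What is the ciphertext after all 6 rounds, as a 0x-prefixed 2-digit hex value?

s_0 = plaintext = 0x54
s_1 = Round(s_0, k_0) = 0x45
s_2 = Round(s_1, k_1) = 0x54
s_3 = Round(s_2, k_2) = 0x4E
s_4 = Round(s_3, k_3) = 0xE7
s_5 = Round(s_4, k_4) = 0x7E
s_6 = Round(s_5, k_5) = 0xE0

0xE0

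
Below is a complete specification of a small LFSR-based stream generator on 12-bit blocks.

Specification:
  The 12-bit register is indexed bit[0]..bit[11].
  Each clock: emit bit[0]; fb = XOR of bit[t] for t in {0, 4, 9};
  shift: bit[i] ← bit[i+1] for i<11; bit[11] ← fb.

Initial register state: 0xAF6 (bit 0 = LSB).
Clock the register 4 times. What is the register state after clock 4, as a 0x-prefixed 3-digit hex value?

0xCAF

reg_0 = 0xAF6
clock 1: out=0, reg = 0x57B
clock 2: out=1, reg = 0x2BD
clock 3: out=1, reg = 0x95E
clock 4: out=0, reg = 0xCAF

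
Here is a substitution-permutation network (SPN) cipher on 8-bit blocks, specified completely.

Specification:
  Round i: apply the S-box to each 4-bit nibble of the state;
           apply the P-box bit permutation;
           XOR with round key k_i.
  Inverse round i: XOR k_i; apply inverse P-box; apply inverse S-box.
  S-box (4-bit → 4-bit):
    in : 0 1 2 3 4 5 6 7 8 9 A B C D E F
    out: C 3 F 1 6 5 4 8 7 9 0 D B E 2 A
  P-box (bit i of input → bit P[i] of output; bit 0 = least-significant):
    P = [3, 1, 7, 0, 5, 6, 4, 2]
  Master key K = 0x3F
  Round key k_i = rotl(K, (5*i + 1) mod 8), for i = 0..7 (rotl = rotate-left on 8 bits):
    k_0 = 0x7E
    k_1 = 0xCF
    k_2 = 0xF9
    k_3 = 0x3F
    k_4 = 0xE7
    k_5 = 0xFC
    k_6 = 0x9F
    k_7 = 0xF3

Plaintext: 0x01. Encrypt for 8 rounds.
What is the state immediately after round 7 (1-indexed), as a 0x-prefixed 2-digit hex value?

0x2F

s_0 = plaintext = 0x01
s_1 = Round(s_0, k_0) = 0x60
s_2 = Round(s_1, k_1) = 0x5E
s_3 = Round(s_2, k_2) = 0xCB
s_4 = Round(s_3, k_3) = 0xD2
s_5 = Round(s_4, k_4) = 0x38
s_6 = Round(s_5, k_5) = 0x56
s_7 = Round(s_6, k_6) = 0x2F
s_8 = Round(s_7, k_7) = 0x84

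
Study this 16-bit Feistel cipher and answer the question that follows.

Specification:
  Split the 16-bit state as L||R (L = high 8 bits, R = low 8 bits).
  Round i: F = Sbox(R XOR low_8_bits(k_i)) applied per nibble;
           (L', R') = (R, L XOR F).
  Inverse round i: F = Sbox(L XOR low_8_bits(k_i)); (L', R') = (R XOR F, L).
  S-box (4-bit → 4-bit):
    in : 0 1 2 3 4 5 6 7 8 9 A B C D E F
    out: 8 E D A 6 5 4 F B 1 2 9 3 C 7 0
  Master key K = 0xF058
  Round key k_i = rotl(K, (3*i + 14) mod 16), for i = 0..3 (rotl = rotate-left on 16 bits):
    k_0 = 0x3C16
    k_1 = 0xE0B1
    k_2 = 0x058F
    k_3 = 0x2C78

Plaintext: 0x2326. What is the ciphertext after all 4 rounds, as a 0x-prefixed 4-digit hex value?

s_0 = plaintext = 0x2326
s_1 = Round(s_0, k_0) = 0x268B
s_2 = Round(s_1, k_1) = 0x8B84
s_3 = Round(s_2, k_2) = 0x8402
s_4 = Round(s_3, k_3) = 0x0276

0x0276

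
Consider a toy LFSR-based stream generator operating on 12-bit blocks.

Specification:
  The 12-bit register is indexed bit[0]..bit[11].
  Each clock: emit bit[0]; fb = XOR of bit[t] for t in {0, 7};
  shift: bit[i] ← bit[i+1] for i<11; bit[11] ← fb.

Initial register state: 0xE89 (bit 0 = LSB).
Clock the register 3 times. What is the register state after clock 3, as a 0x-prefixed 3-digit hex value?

reg_0 = 0xE89
clock 1: out=1, reg = 0x744
clock 2: out=0, reg = 0x3A2
clock 3: out=0, reg = 0x9D1

0x9D1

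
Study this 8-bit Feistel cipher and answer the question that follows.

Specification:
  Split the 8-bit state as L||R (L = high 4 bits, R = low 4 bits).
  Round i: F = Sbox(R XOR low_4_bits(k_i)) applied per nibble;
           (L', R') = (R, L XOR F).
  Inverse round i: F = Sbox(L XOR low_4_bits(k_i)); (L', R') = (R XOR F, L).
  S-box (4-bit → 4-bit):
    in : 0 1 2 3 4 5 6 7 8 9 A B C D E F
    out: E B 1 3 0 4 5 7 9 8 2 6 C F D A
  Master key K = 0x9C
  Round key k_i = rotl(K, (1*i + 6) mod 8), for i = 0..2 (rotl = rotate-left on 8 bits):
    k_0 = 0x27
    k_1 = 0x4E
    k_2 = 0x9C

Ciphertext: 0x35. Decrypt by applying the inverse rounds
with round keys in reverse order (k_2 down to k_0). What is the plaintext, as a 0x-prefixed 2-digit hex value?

s_0 = ciphertext = 0x35
s_1 = InvRound(s_0, k_2) = 0xF3
s_2 = InvRound(s_1, k_1) = 0x8F
s_3 = InvRound(s_2, k_0) = 0x58

0x58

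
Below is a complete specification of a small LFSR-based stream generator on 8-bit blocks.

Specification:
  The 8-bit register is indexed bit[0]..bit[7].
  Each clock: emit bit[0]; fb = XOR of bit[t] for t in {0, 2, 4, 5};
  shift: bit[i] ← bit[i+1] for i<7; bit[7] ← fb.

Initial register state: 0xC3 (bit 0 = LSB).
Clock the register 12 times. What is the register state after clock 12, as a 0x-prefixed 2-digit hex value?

0x6A

reg_0 = 0xC3
clock 1: out=1, reg = 0xE1
clock 2: out=1, reg = 0x70
clock 3: out=0, reg = 0x38
clock 4: out=0, reg = 0x1C
clock 5: out=0, reg = 0x0E
clock 6: out=0, reg = 0x87
clock 7: out=1, reg = 0x43
clock 8: out=1, reg = 0xA1
clock 9: out=1, reg = 0x50
clock 10: out=0, reg = 0xA8
clock 11: out=0, reg = 0xD4
clock 12: out=0, reg = 0x6A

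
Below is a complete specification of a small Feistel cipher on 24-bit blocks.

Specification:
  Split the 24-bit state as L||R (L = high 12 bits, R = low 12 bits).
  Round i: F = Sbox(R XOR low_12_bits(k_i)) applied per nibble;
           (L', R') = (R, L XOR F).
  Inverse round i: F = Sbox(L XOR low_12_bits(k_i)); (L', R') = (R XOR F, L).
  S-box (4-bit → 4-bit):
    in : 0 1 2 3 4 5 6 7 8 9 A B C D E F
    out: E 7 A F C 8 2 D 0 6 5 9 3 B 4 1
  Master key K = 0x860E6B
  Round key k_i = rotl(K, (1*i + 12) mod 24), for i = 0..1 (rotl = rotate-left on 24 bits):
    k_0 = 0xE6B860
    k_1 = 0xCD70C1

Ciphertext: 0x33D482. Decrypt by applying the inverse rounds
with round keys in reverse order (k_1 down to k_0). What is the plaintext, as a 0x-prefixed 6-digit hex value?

s_0 = ciphertext = 0x33D482
s_1 = InvRound(s_0, k_1) = 0xB9133D
s_2 = InvRound(s_1, k_0) = 0xC2AB91

0xC2AB91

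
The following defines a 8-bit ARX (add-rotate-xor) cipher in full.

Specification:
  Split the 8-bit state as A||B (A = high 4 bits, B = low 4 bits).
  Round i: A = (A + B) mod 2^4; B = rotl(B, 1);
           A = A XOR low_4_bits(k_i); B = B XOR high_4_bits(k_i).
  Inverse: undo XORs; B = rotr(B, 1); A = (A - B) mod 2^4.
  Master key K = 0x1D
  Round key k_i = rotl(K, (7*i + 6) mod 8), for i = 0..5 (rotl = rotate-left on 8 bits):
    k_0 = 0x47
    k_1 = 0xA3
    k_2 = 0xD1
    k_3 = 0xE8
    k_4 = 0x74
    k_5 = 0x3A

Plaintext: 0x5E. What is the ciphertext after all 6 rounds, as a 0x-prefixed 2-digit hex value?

0x61

s_0 = plaintext = 0x5E
s_1 = Round(s_0, k_0) = 0x49
s_2 = Round(s_1, k_1) = 0xE9
s_3 = Round(s_2, k_2) = 0x6E
s_4 = Round(s_3, k_3) = 0xC3
s_5 = Round(s_4, k_4) = 0xB1
s_6 = Round(s_5, k_5) = 0x61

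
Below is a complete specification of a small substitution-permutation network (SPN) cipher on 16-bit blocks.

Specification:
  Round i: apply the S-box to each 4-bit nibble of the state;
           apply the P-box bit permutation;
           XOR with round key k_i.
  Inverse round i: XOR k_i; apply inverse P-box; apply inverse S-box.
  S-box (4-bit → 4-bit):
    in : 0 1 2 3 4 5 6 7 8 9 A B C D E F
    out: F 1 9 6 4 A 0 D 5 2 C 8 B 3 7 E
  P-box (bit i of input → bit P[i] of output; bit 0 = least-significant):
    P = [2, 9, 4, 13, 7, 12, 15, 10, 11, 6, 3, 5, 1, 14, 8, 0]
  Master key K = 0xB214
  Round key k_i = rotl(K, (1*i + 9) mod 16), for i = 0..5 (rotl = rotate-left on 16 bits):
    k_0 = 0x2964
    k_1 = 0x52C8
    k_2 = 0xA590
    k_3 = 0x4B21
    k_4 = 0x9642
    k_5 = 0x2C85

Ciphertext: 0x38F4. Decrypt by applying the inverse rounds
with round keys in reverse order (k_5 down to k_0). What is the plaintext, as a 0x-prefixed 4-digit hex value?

s_0 = ciphertext = 0x38F4
s_1 = InvRound(s_0, k_5) = 0xB554
s_2 = InvRound(s_1, k_4) = 0x8660
s_3 = InvRound(s_2, k_3) = 0xFDA6
s_4 = InvRound(s_3, k_2) = 0xD298
s_5 = InvRound(s_4, k_1) = 0x6944
s_6 = InvRound(s_5, k_0) = 0x9B66

0x9B66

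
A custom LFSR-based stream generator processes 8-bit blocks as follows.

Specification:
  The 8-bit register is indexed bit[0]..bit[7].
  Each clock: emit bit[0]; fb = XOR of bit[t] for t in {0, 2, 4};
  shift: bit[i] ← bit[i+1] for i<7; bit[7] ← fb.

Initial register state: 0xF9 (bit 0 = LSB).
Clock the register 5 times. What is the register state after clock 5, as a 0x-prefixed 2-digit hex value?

0x47

reg_0 = 0xF9
clock 1: out=1, reg = 0x7C
clock 2: out=0, reg = 0x3E
clock 3: out=0, reg = 0x1F
clock 4: out=1, reg = 0x8F
clock 5: out=1, reg = 0x47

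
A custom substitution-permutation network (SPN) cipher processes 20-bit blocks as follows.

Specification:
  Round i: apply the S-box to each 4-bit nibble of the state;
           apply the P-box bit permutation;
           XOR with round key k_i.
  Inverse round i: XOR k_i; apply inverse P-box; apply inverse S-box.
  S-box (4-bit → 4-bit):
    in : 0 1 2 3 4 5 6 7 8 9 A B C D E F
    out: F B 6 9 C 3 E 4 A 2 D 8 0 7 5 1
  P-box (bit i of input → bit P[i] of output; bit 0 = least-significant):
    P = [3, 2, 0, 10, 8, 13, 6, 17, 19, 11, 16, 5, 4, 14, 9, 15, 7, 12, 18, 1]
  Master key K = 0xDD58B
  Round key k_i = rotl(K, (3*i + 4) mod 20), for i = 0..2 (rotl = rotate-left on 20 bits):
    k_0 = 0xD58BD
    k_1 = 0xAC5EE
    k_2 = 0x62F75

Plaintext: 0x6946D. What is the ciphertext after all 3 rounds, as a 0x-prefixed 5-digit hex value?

0x98CA1

s_0 = plaintext = 0x6946D
s_1 = Round(s_0, k_0) = 0xA28D2
s_2 = Round(s_1, k_1) = 0xEAE09
s_3 = Round(s_2, k_2) = 0x98CA1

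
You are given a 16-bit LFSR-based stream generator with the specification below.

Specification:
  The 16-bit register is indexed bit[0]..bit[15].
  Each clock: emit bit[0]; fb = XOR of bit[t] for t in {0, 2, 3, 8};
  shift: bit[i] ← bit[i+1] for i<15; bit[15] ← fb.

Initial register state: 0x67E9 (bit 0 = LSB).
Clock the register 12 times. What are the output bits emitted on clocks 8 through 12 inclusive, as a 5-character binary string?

11110

reg_0 = 0x67E9
clock 1: out=1, reg = 0xB3F4
clock 2: out=0, reg = 0x59FA
clock 3: out=0, reg = 0x2CFD
clock 4: out=1, reg = 0x967E
clock 5: out=0, reg = 0x4B3F
clock 6: out=1, reg = 0x259F
clock 7: out=1, reg = 0x12CF
clock 8: out=1, reg = 0x8967
clock 9: out=1, reg = 0xC4B3
clock 10: out=1, reg = 0xE259
clock 11: out=1, reg = 0x712C
clock 12: out=0, reg = 0xB896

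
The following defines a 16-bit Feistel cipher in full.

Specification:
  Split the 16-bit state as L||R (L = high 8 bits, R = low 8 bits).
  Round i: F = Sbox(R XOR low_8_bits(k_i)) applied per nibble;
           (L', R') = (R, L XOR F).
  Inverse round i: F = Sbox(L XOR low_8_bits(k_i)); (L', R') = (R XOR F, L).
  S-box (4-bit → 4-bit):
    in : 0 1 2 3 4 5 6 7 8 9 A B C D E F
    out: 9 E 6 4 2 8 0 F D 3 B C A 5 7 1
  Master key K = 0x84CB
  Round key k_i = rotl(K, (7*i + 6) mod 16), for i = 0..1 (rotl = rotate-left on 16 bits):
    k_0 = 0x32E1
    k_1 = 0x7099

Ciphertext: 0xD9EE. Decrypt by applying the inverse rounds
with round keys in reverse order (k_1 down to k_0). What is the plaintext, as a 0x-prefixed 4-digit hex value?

s_0 = ciphertext = 0xD9EE
s_1 = InvRound(s_0, k_1) = 0xC7D9
s_2 = InvRound(s_1, k_0) = 0xB9C7

0xB9C7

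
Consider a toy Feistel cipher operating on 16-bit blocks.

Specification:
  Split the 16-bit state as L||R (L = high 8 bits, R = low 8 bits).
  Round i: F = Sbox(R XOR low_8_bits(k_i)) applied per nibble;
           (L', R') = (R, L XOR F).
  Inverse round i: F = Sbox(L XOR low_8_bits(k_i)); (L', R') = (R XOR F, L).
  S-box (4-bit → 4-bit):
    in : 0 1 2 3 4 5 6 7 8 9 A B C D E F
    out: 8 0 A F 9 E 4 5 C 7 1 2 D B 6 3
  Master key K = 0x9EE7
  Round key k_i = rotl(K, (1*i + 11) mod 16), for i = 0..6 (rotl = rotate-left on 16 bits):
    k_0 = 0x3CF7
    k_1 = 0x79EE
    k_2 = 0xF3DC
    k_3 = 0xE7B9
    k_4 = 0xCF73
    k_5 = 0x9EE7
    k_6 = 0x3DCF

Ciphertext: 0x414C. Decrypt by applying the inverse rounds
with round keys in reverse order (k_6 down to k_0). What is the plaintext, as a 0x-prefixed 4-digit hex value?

0x03DB

s_0 = ciphertext = 0x414C
s_1 = InvRound(s_0, k_6) = 0x8A41
s_2 = InvRound(s_1, k_5) = 0x0A8A
s_3 = InvRound(s_2, k_4) = 0xDD0A
s_4 = InvRound(s_3, k_3) = 0x43DD
s_5 = InvRound(s_4, k_2) = 0xAE43
s_6 = InvRound(s_5, k_1) = 0xDBAE
s_7 = InvRound(s_6, k_0) = 0x03DB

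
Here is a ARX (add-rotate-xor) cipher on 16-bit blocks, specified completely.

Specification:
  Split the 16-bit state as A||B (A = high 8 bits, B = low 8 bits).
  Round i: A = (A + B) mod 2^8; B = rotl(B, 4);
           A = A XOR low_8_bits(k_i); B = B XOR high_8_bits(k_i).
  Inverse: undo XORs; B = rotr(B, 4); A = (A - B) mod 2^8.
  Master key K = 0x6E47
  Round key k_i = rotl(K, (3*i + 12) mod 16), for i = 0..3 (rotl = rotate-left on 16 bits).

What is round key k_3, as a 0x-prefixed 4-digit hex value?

0xC8ED

K = 0x6E47
k_0 = rotl(K, (3*0+12) mod 16) = rotl(K, 12) = 0x76E4
k_1 = rotl(K, (3*1+12) mod 16) = rotl(K, 15) = 0xB723
k_2 = rotl(K, (3*2+12) mod 16) = rotl(K, 2) = 0xB91D
k_3 = rotl(K, (3*3+12) mod 16) = rotl(K, 5) = 0xC8ED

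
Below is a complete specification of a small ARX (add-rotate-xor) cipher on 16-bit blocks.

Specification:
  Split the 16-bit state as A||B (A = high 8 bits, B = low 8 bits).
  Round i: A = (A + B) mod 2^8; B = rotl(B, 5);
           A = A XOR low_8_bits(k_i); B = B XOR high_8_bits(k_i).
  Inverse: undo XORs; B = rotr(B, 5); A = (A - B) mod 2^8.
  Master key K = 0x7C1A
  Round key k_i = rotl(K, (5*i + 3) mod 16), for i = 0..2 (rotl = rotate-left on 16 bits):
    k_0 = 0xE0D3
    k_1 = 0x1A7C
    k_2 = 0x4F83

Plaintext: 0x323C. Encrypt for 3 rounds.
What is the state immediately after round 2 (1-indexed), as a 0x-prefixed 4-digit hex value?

s_0 = plaintext = 0x323C
s_1 = Round(s_0, k_0) = 0xBD67
s_2 = Round(s_1, k_1) = 0x58F6
s_3 = Round(s_2, k_2) = 0xCD91

0x58F6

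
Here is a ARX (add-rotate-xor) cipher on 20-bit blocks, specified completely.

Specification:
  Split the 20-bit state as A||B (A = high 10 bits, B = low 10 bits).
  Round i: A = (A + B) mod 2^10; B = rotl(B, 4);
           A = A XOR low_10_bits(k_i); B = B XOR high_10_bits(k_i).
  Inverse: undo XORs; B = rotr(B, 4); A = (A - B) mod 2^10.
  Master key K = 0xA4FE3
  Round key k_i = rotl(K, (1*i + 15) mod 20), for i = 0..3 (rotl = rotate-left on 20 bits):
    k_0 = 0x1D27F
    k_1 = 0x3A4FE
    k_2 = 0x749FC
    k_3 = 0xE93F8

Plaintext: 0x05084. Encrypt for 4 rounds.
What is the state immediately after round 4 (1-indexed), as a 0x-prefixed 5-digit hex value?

0x09361

s_0 = plaintext = 0x05084
s_1 = Round(s_0, k_0) = 0xB9C36
s_2 = Round(s_1, k_1) = 0xF8F89
s_3 = Round(s_2, k_2) = 0xA414C
s_4 = Round(s_3, k_3) = 0x09361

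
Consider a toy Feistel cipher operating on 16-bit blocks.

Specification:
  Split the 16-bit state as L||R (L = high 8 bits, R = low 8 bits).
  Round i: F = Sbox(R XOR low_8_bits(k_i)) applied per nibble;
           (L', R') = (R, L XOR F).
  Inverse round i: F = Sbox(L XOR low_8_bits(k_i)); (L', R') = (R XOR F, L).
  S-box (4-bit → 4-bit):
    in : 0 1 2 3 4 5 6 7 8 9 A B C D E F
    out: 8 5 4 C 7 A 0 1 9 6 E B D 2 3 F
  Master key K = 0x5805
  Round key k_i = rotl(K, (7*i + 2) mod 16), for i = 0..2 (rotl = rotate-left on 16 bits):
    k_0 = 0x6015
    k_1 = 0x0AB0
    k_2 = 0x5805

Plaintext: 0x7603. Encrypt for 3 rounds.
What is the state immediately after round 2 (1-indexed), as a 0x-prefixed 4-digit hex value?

0x2663

s_0 = plaintext = 0x7603
s_1 = Round(s_0, k_0) = 0x0326
s_2 = Round(s_1, k_1) = 0x2663
s_3 = Round(s_2, k_2) = 0x6326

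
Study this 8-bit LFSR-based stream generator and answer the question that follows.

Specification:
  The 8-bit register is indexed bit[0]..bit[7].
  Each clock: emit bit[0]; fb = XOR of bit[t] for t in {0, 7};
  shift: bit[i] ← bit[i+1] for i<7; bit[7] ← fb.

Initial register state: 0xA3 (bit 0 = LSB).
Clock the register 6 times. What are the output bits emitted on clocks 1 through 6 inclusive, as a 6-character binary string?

110001

reg_0 = 0xA3
clock 1: out=1, reg = 0x51
clock 2: out=1, reg = 0xA8
clock 3: out=0, reg = 0xD4
clock 4: out=0, reg = 0xEA
clock 5: out=0, reg = 0xF5
clock 6: out=1, reg = 0x7A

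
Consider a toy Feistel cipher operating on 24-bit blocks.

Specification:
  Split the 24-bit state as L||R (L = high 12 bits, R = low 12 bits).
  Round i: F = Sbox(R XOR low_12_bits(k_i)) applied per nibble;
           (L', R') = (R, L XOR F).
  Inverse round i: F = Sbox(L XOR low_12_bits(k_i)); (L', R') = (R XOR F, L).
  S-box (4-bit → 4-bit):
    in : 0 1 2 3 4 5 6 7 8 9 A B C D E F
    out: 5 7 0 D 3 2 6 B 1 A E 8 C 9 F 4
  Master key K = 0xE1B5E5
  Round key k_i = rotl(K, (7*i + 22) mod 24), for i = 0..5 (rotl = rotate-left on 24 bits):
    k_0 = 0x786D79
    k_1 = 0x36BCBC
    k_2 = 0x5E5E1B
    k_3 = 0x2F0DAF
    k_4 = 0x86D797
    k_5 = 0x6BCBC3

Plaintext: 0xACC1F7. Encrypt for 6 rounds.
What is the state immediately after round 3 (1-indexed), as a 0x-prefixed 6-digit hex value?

s_0 = plaintext = 0xACC1F7
s_1 = Round(s_0, k_0) = 0x1F76D3
s_2 = Round(s_1, k_1) = 0x6D3F93
s_3 = Round(s_2, k_2) = 0xF931C2
s_4 = Round(s_3, k_3) = 0x1C23FA
s_5 = Round(s_4, k_4) = 0x3FA2AB
s_6 = Round(s_5, k_5) = 0x2AB99B

0xF931C2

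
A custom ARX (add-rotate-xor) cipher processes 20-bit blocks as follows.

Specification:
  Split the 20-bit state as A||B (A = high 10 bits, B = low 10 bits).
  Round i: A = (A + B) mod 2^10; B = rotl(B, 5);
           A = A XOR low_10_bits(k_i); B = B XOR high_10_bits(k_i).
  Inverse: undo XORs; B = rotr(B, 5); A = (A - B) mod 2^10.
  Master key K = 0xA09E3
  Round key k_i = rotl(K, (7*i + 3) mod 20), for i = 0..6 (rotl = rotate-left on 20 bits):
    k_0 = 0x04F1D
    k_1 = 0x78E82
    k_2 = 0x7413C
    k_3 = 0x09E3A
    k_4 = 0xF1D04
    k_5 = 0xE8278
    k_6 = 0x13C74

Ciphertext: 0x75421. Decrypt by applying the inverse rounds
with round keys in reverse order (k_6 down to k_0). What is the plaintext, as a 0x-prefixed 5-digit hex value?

s_0 = ciphertext = 0x75421
s_1 = InvRound(s_0, k_6) = 0xF79C3
s_2 = InvRound(s_1, k_5) = 0x4CC73
s_3 = InvRound(s_2, k_4) = 0x66A9D
s_4 = InvRound(s_3, k_3) = 0x12F55
s_5 = InvRound(s_4, k_2) = 0x30CB4
s_6 = InvRound(s_5, k_1) = 0xD5EEA
s_7 = InvRound(s_6, k_0) = 0x44F37

0x44F37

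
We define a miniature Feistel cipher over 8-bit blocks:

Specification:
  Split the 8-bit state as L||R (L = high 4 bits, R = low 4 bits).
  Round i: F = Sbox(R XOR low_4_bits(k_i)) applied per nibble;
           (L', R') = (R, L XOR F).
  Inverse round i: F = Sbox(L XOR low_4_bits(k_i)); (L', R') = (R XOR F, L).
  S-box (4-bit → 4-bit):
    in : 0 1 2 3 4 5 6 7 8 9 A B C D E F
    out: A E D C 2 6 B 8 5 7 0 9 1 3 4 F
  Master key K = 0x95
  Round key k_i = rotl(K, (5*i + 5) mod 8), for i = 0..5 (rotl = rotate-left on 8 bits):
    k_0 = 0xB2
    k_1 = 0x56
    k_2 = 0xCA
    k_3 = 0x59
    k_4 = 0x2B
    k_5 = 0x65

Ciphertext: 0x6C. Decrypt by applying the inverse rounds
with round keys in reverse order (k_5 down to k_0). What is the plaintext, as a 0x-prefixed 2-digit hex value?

0xF3

s_0 = ciphertext = 0x6C
s_1 = InvRound(s_0, k_5) = 0x06
s_2 = InvRound(s_1, k_4) = 0xF0
s_3 = InvRound(s_2, k_3) = 0xBF
s_4 = InvRound(s_3, k_2) = 0x1B
s_5 = InvRound(s_4, k_1) = 0x31
s_6 = InvRound(s_5, k_0) = 0xF3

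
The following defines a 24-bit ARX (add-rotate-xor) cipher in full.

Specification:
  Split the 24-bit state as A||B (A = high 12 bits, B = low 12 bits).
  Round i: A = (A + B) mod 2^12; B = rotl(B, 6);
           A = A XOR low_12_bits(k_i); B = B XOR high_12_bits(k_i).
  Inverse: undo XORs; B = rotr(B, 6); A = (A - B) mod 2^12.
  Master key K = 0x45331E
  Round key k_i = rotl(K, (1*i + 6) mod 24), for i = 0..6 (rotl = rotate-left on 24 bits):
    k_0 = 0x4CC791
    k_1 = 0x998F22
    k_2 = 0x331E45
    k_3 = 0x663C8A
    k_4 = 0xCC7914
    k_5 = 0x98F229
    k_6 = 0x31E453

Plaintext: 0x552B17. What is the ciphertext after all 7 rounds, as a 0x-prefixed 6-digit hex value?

s_0 = plaintext = 0x552B17
s_1 = Round(s_0, k_0) = 0x7F8120
s_2 = Round(s_1, k_1) = 0x63A19C
s_3 = Round(s_2, k_2) = 0x993437
s_4 = Round(s_3, k_3) = 0x140BB3
s_5 = Round(s_4, k_4) = 0x5E7029
s_6 = Round(s_5, k_5) = 0x4393CF
s_7 = Round(s_6, k_6) = 0xC5B0D1

0xC5B0D1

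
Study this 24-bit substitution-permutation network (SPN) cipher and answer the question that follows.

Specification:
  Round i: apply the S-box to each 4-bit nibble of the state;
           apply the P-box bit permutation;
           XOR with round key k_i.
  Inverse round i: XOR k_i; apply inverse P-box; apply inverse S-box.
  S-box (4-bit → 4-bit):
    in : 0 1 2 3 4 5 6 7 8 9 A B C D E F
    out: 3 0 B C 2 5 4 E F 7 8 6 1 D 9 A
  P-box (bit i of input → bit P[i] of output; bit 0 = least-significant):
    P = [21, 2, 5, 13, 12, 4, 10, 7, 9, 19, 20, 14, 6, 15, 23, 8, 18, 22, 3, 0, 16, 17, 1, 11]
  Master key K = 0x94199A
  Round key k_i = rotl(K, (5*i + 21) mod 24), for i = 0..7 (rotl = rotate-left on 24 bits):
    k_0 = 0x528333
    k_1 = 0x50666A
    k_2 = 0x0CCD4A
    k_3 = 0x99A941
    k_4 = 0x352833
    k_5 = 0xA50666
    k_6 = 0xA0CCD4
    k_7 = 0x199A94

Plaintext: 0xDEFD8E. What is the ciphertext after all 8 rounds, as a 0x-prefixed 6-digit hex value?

s_0 = plaintext = 0xDEFD8E
s_1 = Round(s_0, k_0) = 0x677CA0
s_2 = Round(s_1, k_1) = 0xB0E5E5
s_3 = Round(s_2, k_2) = 0x7ADEA8
s_4 = Round(s_3, k_3) = 0x3BC2A6
s_5 = Round(s_4, k_4) = 0x7D62D9
s_6 = Round(s_5, k_5) = 0x0B58C9
s_7 = Round(s_6, k_6) = 0x5B9EB8
s_8 = Round(s_7, k_7) = 0xF87CEA

0xF87CEA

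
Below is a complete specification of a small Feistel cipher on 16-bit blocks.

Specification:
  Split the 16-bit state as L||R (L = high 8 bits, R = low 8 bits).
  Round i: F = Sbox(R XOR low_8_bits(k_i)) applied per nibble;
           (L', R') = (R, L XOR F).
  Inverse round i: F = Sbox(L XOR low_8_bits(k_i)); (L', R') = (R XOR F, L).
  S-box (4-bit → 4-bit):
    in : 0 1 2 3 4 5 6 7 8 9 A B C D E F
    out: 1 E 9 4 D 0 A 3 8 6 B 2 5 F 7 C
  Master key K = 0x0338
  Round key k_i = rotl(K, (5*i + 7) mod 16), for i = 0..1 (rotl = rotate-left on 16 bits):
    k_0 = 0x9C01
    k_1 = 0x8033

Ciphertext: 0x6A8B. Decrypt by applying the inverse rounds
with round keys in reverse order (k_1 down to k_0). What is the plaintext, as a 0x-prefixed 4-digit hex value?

0xEF8D

s_0 = ciphertext = 0x6A8B
s_1 = InvRound(s_0, k_1) = 0x8D6A
s_2 = InvRound(s_1, k_0) = 0xEF8D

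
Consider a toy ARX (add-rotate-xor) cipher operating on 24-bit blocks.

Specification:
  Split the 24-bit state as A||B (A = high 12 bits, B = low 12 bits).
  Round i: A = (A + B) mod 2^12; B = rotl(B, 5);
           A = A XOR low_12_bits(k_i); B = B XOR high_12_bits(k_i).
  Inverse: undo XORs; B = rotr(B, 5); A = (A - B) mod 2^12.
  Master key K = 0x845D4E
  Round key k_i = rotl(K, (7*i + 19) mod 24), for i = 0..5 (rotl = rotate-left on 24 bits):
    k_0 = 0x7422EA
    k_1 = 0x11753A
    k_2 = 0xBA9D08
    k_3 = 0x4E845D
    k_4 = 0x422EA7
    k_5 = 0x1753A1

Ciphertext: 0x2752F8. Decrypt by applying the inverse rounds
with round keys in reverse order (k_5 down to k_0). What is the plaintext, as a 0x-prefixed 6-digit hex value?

0x07C9C8

s_0 = ciphertext = 0x2752F8
s_1 = InvRound(s_0, k_5) = 0xB3869C
s_2 = InvRound(s_1, k_4) = 0x68AF15
s_3 = InvRound(s_2, k_3) = 0x3F8EDF
s_4 = InvRound(s_3, k_2) = 0x3C5B2B
s_5 = InvRound(s_4, k_1) = 0x8AEE51
s_6 = InvRound(s_5, k_0) = 0x07C9C8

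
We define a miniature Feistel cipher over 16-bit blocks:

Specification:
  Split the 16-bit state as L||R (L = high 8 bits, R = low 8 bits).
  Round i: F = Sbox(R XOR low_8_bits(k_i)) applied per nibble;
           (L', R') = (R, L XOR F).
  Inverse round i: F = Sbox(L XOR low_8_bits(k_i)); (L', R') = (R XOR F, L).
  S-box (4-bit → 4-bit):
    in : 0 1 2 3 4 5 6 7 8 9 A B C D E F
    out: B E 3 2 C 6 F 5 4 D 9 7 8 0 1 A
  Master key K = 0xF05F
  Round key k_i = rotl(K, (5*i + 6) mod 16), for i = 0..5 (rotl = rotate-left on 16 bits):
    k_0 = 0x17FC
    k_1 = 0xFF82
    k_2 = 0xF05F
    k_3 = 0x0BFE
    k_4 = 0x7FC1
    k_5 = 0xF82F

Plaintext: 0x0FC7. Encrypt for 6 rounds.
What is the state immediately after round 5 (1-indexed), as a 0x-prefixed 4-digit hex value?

s_0 = plaintext = 0x0FC7
s_1 = Round(s_0, k_0) = 0xC728
s_2 = Round(s_1, k_1) = 0x285E
s_3 = Round(s_2, k_2) = 0x5E96
s_4 = Round(s_3, k_3) = 0x96AA
s_5 = Round(s_4, k_4) = 0xAA61
s_6 = Round(s_5, k_5) = 0x616B

0xAA61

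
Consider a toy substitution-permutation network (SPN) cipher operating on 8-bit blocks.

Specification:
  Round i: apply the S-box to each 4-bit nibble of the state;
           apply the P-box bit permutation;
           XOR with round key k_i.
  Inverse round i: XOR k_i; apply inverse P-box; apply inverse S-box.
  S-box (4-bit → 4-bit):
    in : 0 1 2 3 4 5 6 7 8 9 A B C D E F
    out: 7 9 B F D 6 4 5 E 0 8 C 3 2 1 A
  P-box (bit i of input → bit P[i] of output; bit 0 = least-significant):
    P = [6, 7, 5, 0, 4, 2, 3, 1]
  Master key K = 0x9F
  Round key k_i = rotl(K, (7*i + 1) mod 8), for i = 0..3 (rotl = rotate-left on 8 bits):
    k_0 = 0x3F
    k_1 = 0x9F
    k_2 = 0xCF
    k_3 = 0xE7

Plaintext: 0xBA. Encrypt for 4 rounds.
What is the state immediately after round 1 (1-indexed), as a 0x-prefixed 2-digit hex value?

s_0 = plaintext = 0xBA
s_1 = Round(s_0, k_0) = 0x34
s_2 = Round(s_1, k_1) = 0xE0
s_3 = Round(s_2, k_2) = 0x3F
s_4 = Round(s_3, k_3) = 0x78

0x34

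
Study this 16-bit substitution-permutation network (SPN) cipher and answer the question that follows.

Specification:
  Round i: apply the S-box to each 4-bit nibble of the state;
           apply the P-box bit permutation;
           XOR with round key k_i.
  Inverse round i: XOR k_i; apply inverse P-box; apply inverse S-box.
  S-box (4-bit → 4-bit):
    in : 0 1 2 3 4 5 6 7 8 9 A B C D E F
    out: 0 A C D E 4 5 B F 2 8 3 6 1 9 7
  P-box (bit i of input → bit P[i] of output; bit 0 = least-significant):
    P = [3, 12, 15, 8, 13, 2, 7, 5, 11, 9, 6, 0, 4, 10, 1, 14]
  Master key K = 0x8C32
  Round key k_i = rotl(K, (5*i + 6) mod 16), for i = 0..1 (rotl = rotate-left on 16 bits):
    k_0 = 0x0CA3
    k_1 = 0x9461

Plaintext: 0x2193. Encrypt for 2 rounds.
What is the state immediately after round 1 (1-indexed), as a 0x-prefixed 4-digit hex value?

0xCFAC

s_0 = plaintext = 0x2193
s_1 = Round(s_0, k_0) = 0xCFAC
s_2 = Round(s_1, k_1) = 0x0A03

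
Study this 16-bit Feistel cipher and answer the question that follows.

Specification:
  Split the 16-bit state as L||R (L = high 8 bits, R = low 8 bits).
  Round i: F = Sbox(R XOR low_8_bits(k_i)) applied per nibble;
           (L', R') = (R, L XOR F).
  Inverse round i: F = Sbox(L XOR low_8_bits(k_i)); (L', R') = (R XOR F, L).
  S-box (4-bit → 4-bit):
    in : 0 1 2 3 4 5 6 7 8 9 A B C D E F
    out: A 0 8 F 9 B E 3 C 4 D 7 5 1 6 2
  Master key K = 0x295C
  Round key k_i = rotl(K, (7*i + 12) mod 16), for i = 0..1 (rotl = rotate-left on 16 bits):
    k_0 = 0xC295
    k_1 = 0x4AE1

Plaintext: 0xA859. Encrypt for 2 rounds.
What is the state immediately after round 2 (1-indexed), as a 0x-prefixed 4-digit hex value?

s_0 = plaintext = 0xA859
s_1 = Round(s_0, k_0) = 0x59FD
s_2 = Round(s_1, k_1) = 0xFD5C

0xFD5C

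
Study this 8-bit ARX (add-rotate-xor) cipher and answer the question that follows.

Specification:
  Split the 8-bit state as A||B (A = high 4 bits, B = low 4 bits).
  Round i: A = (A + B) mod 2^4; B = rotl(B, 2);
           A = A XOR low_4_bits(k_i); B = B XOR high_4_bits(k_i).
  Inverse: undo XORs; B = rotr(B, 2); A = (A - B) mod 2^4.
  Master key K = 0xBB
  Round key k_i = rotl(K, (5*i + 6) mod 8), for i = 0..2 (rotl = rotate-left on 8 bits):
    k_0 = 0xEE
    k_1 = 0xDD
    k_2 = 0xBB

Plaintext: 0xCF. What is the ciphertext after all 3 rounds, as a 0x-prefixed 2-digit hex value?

0xFD

s_0 = plaintext = 0xCF
s_1 = Round(s_0, k_0) = 0x51
s_2 = Round(s_1, k_1) = 0xB9
s_3 = Round(s_2, k_2) = 0xFD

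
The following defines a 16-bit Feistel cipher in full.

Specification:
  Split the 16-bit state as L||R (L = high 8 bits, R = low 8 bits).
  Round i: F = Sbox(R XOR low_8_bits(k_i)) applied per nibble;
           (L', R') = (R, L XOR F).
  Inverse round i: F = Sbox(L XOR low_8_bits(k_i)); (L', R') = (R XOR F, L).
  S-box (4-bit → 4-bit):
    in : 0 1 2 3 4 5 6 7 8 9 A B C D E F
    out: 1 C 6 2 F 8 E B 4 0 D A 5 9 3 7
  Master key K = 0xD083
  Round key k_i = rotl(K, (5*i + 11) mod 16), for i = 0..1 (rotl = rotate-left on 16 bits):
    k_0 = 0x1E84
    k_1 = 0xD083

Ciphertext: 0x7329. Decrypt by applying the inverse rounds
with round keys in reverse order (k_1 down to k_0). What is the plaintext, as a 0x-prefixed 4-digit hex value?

0xE658

s_0 = ciphertext = 0x7329
s_1 = InvRound(s_0, k_1) = 0x5873
s_2 = InvRound(s_1, k_0) = 0xE658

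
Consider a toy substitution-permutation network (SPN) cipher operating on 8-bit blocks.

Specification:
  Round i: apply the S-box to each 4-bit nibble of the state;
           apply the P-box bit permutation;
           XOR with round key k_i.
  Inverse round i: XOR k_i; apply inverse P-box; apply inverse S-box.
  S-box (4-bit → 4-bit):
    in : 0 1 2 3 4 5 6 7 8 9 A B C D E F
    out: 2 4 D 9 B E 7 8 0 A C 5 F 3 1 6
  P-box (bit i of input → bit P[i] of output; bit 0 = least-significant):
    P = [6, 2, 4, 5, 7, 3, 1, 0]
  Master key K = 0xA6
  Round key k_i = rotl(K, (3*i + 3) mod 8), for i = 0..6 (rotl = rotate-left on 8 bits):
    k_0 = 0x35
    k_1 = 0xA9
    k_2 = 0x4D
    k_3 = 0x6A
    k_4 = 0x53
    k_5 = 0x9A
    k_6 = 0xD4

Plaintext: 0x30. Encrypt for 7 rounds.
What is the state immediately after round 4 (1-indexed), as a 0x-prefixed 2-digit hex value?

0xD2

s_0 = plaintext = 0x30
s_1 = Round(s_0, k_0) = 0xB0
s_2 = Round(s_1, k_1) = 0x2F
s_3 = Round(s_2, k_2) = 0xDA
s_4 = Round(s_3, k_3) = 0xD2
s_5 = Round(s_4, k_4) = 0xAB
s_6 = Round(s_5, k_5) = 0xC9
s_7 = Round(s_6, k_6) = 0x7B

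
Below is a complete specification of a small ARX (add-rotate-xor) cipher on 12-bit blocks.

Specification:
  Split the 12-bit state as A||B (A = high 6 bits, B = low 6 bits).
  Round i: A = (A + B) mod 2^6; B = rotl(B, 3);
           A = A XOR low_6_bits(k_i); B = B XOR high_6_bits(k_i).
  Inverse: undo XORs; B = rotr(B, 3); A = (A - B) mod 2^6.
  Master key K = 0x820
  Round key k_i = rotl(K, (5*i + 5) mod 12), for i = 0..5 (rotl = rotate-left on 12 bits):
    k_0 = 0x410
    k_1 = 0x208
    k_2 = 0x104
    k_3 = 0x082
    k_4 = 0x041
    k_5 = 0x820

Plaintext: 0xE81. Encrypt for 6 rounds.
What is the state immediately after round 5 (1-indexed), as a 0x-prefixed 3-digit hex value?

0x5CC

s_0 = plaintext = 0xE81
s_1 = Round(s_0, k_0) = 0xAD8
s_2 = Round(s_1, k_1) = 0x2CB
s_3 = Round(s_2, k_2) = 0x49D
s_4 = Round(s_3, k_3) = 0xB69
s_5 = Round(s_4, k_4) = 0x5CC
s_6 = Round(s_5, k_5) = 0x0C1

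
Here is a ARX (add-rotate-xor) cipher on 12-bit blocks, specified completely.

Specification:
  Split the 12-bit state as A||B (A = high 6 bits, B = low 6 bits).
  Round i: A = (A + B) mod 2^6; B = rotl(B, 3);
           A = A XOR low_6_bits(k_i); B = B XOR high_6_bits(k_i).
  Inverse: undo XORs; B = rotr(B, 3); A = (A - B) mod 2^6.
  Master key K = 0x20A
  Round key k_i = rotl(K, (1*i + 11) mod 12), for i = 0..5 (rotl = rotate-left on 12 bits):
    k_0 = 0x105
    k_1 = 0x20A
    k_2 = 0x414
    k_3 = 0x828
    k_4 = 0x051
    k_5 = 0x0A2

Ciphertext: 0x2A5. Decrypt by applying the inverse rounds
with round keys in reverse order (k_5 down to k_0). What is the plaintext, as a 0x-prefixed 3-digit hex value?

s_0 = ciphertext = 0x2A5
s_1 = InvRound(s_0, k_5) = 0xB3C
s_2 = InvRound(s_1, k_4) = 0x3AF
s_3 = InvRound(s_2, k_3) = 0xB79
s_4 = InvRound(s_3, k_2) = 0xB0D
s_5 = InvRound(s_4, k_1) = 0xFA8
s_6 = InvRound(s_5, k_0) = 0x5A5

0x5A5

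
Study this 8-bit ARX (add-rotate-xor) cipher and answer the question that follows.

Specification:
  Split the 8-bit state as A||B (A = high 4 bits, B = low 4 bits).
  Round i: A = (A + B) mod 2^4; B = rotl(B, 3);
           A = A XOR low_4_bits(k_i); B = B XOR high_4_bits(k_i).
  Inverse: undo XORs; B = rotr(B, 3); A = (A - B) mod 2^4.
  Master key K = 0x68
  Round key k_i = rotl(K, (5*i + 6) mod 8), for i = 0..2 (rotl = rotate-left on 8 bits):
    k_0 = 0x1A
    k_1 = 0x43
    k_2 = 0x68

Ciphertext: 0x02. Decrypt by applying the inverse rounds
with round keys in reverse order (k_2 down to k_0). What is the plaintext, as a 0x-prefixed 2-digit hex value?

0xF1

s_0 = ciphertext = 0x02
s_1 = InvRound(s_0, k_2) = 0x08
s_2 = InvRound(s_1, k_1) = 0xA9
s_3 = InvRound(s_2, k_0) = 0xF1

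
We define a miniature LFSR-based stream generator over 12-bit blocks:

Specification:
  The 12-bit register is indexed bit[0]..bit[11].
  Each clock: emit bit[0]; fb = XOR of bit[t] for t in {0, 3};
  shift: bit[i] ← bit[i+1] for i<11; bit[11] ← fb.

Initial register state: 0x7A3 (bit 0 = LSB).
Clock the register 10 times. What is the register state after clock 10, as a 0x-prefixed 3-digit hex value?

reg_0 = 0x7A3
clock 1: out=1, reg = 0xBD1
clock 2: out=1, reg = 0xDE8
clock 3: out=0, reg = 0xEF4
clock 4: out=0, reg = 0x77A
clock 5: out=0, reg = 0xBBD
clock 6: out=1, reg = 0x5DE
clock 7: out=0, reg = 0xAEF
clock 8: out=1, reg = 0x577
clock 9: out=1, reg = 0xABB
clock 10: out=1, reg = 0x55D

0x55D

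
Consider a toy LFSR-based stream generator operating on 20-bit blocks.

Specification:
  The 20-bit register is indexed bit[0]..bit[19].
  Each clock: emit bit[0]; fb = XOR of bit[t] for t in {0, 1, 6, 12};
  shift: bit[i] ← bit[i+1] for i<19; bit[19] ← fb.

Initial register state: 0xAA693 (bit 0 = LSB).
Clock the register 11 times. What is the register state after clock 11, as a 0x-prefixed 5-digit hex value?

reg_0 = 0xAA693
clock 1: out=1, reg = 0x55349
clock 2: out=1, reg = 0xAA9A4
clock 3: out=0, reg = 0x554D2
clock 4: out=0, reg = 0xAAA69
clock 5: out=1, reg = 0x55534
clock 6: out=0, reg = 0xAAA9A
clock 7: out=0, reg = 0xD554D
clock 8: out=1, reg = 0xEAAA6
clock 9: out=0, reg = 0xF5553
clock 10: out=1, reg = 0x7AAA9
clock 11: out=1, reg = 0xBD554

0xBD554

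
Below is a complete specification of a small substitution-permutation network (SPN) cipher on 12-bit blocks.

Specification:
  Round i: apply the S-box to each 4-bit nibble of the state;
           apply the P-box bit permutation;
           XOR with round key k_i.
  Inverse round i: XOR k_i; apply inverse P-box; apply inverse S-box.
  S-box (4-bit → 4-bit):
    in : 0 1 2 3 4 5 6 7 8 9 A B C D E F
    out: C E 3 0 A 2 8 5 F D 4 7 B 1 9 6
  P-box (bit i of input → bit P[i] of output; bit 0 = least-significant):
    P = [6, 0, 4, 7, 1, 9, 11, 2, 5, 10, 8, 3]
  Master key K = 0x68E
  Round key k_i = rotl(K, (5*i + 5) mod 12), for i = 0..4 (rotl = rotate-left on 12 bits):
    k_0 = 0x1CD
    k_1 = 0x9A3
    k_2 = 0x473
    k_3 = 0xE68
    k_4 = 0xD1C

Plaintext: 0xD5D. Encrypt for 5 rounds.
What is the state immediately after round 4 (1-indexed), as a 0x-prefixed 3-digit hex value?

s_0 = plaintext = 0xD5D
s_1 = Round(s_0, k_0) = 0x3AD
s_2 = Round(s_1, k_1) = 0x1E3
s_3 = Round(s_2, k_2) = 0x17D
s_4 = Round(s_3, k_3) = 0x322
s_5 = Round(s_4, k_4) = 0xF5F

0x322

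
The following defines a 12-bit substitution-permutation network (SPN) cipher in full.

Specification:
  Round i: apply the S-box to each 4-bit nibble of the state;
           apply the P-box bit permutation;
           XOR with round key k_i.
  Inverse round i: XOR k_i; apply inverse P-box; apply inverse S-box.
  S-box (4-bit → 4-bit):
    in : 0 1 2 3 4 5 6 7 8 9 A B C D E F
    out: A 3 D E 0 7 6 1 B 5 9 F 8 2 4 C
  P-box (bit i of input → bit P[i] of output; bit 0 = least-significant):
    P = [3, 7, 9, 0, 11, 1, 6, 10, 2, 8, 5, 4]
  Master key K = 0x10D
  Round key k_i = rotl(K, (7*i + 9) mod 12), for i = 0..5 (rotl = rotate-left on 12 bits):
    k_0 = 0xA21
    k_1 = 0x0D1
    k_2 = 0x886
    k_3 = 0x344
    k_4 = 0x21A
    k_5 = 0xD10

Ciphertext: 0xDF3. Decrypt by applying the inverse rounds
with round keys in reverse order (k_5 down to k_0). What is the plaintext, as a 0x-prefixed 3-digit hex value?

0xF69

s_0 = ciphertext = 0xDF3
s_1 = InvRound(s_0, k_5) = 0xE60
s_2 = InvRound(s_1, k_4) = 0xFB7
s_3 = InvRound(s_2, k_3) = 0xFB0
s_4 = InvRound(s_3, k_2) = 0xB0E
s_5 = InvRound(s_4, k_1) = 0x85B
s_6 = InvRound(s_5, k_0) = 0xF69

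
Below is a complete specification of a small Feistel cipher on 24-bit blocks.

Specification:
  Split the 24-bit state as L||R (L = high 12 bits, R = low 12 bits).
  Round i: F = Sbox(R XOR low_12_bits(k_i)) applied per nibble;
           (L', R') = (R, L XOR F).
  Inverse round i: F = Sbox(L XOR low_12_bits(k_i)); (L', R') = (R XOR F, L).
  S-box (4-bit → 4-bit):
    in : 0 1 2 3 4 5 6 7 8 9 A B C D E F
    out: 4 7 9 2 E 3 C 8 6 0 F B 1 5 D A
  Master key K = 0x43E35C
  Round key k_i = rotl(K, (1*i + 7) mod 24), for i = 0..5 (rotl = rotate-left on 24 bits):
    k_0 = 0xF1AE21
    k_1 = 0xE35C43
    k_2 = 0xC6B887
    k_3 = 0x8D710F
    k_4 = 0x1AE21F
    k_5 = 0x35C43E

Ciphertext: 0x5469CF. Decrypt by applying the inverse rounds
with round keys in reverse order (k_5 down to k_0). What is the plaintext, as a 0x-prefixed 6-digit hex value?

s_0 = ciphertext = 0x5469CF
s_1 = InvRound(s_0, k_5) = 0xE49546
s_2 = InvRound(s_1, k_4) = 0x47AE49
s_3 = InvRound(s_2, k_3) = 0xDCA47A
s_4 = InvRound(s_3, k_2) = 0x79FDCA
s_5 = InvRound(s_4, k_1) = 0x69B79F
s_6 = InvRound(s_5, k_0) = 0x12069B

0x12069B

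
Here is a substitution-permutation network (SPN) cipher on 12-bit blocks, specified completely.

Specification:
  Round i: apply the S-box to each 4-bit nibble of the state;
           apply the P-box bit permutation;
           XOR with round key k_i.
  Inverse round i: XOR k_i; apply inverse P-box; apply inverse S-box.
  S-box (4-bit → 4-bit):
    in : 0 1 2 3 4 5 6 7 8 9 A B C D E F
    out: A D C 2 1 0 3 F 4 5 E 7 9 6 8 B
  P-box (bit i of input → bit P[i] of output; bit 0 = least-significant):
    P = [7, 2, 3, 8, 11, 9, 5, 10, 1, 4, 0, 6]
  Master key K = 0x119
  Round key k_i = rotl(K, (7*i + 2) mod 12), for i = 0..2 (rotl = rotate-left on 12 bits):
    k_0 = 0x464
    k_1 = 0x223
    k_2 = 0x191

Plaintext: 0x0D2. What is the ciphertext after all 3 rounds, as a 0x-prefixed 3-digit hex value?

0x2E7

s_0 = plaintext = 0x0D2
s_1 = Round(s_0, k_0) = 0x71C
s_2 = Round(s_1, k_1) = 0xFD0
s_3 = Round(s_2, k_2) = 0x2E7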